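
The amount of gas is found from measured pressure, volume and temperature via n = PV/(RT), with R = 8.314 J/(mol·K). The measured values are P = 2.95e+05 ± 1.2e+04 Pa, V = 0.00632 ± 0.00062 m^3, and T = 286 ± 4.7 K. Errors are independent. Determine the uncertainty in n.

0.0843 mol

Since n is a product/quotient, work with relative uncertainties:
  (1·δP/P)² = (1×0.0407)² = 0.00165;  (1·δV/V)² = (1×0.0981)² = 0.00962;  (-1·δT/T)² = (-1×0.0164)² = 0.000270
δn/n = √(0.0115) = 0.107
n = 0.784 mol, so δn = 0.107 × 0.784 = 0.0843 mol.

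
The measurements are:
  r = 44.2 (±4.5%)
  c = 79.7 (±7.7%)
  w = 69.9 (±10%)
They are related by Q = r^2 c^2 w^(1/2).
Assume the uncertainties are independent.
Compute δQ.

Q is a product of powers, so relative uncertainties combine in quadrature:
  (2·δr/r)² = (2×0.0450)² = 0.00810;  (2·δc/c)² = (2×0.0770)² = 0.0237;  (½·δw/w)² = (0.5×0.100)² = 0.00250
δQ/Q = √(0.0343) = 0.185
Q = 1.04e+08, so δQ = 0.185 × 1.04e+08 = 1.92e+07.

1.92e+07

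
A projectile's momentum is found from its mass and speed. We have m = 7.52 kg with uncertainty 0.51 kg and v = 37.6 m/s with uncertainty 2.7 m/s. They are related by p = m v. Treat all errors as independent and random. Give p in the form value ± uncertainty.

283 ± 27.9 kg·m/s

Each factor contributes (exponent × relative error)² to (δp/p)²:
  (1·δm/m)² = (1×0.0678)² = 0.00460;  (1·δv/v)² = (1×0.0718)² = 0.00516
δp/p = √(0.00976) = 0.0988
p = 283 kg·m/s, so δp = 0.0988 × 283 = 27.9 kg·m/s.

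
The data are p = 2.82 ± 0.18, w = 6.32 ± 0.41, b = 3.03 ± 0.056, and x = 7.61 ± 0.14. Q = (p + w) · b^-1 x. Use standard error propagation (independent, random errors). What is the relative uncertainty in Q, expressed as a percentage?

Let u = p + w = 9.14. δu = √(δp² + δw²) = √(0.0324 + 0.168) = 0.448, so δu/u = 0.0490.
Q is then a monomial in u, b, x:
δQ/Q = √((δu/u)² + (-1·δb/b)² + (1·δx/x)²) = √(0.00240 + 0.000342 + 0.000338) = 0.0555

5.55%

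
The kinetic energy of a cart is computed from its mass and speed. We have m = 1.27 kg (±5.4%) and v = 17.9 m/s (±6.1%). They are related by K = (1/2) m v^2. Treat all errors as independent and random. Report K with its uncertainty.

203 ± 27.1 J

K is a product of powers, so relative uncertainties combine in quadrature:
  (1·δm/m)² = (1×0.0540)² = 0.00292;  (2·δv/v)² = (2×0.0610)² = 0.0149
δK/K = √(0.0178) = 0.133
K = 203 J, so δK = 0.133 × 203 = 27.1 J.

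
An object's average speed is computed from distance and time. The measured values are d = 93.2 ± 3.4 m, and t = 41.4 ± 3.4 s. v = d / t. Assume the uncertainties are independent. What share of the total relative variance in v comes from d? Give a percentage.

16.5%

(δv/v)² = (1·δd/d)² + (-1·δt/t)²
  d term: (1×0.0365)² = 0.00133
  t term: (-1×0.0821)² = 0.00674
Total = 0.00808. Share from d = 0.00133/0.00808 = 0.165.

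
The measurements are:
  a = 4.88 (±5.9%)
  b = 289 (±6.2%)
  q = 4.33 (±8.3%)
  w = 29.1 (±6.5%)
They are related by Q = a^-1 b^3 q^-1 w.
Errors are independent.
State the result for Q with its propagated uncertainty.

Products/powers → add relative errors in quadrature, weighted by exponent:
  (-1·δa/a)² = (-1×0.0590)² = 0.00348;  (3·δb/b)² = (3×0.0620)² = 0.0346;  (-1·δq/q)² = (-1×0.0830)² = 0.00689;  (1·δw/w)² = (1×0.0650)² = 0.00423
δQ/Q = √(0.0492) = 0.222
Q = 3.32e+07, so δQ = 0.222 × 3.32e+07 = 7.37e+06.

(3.32 ± 0.737) × 10^7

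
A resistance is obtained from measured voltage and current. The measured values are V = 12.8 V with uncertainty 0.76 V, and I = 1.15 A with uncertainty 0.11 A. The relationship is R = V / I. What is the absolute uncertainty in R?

Each factor contributes (exponent × relative error)² to (δR/R)²:
  (1·δV/V)² = (1×0.0594)² = 0.00353;  (-1·δI/I)² = (-1×0.0957)² = 0.00915
δR/R = √(0.0127) = 0.113
R = 11.1 Ω, so δR = 0.113 × 11.1 = 1.25 Ω.

1.25 Ω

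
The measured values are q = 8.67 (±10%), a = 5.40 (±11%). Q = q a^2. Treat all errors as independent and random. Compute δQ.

61.1

Products/powers → add relative errors in quadrature, weighted by exponent:
  (1·δq/q)² = (1×0.100)² = 0.0100;  (2·δa/a)² = (2×0.110)² = 0.0484
δQ/Q = √(0.0584) = 0.242
Q = 253, so δQ = 0.242 × 253 = 61.1.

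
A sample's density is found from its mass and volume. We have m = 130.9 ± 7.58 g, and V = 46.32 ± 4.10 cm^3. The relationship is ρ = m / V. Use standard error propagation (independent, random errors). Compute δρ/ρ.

0.106

Each factor contributes (exponent × relative error)² to (δρ/ρ)²:
  (1·δm/m)² = (1×0.0579)² = 0.00335;  (-1·δV/V)² = (-1×0.0885)² = 0.00783
δρ/ρ = √(0.0112) = 0.106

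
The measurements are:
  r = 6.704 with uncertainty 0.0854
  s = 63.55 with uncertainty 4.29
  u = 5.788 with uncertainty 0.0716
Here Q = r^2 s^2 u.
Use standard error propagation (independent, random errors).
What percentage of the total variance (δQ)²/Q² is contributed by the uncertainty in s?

(δQ/Q)² = (2·δr/r)² + (2·δs/s)² + (1·δu/u)²
  r term: (2×0.0127)² = 0.000649
  s term: (2×0.0675)² = 0.0182
  u term: (1×0.0124)² = 0.000153
Total = 0.0190. Share from s = 0.0182/0.0190 = 0.958.

95.8%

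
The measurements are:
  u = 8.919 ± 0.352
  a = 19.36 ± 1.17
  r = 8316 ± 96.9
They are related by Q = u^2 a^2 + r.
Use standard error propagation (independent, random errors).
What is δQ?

4310

Let p = u^2·a^2 = 29820. δp/p = √((2·δu/u)² + (2·δa/a)²) = √(0.00623 + 0.0146) = 0.144, so δp = 4300.
Q = p + r: δQ = √(δp² + δr²) = √(1.85e+07 + 9390) = 4310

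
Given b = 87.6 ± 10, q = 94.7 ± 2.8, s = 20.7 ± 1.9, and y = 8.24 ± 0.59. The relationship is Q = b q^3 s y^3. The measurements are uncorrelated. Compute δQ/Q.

0.275

Q is a product of powers, so relative uncertainties combine in quadrature:
  (1·δb/b)² = (1×0.114)² = 0.0130;  (3·δq/q)² = (3×0.0296)² = 0.00787;  (1·δs/s)² = (1×0.0918)² = 0.00842;  (3·δy/y)² = (3×0.0716)² = 0.0461
δQ/Q = √(0.0755) = 0.275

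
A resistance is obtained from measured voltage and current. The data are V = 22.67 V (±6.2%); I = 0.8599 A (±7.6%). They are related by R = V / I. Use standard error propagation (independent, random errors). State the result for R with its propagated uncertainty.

26.36 ± 2.59 Ω

Each factor contributes (exponent × relative error)² to (δR/R)²:
  (1·δV/V)² = (1×0.0620)² = 0.00384;  (-1·δI/I)² = (-1×0.0760)² = 0.00578
δR/R = √(0.00962) = 0.0981
R = 26.36 Ω, so δR = 0.0981 × 26.36 = 2.59 Ω.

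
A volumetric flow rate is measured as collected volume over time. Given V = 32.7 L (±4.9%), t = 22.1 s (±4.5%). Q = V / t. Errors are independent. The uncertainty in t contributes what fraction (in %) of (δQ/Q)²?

45.8%

(δQ/Q)² = (1·δV/V)² + (-1·δt/t)²
  V term: (1×0.0490)² = 0.00240
  t term: (-1×0.0450)² = 0.00202
Total = 0.00443. Share from t = 0.00202/0.00443 = 0.458.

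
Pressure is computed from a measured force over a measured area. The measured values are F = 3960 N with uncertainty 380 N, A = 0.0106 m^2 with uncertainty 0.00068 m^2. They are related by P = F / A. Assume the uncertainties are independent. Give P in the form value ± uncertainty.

Each factor contributes (exponent × relative error)² to (δP/P)²:
  (1·δF/F)² = (1×0.0960)² = 0.00921;  (-1·δA/A)² = (-1×0.0642)² = 0.00412
δP/P = √(0.0133) = 0.115
P = 3.74e+05 Pa, so δP = 0.115 × 3.74e+05 = 43100 Pa.

(3.74 ± 0.431) × 10^5 Pa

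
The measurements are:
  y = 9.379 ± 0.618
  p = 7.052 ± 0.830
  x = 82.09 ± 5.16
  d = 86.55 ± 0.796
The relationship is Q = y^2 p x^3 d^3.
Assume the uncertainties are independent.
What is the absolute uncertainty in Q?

5.78e+13

Relative error in a monomial: (δQ/Q)² = Σ (nᵢ · δxᵢ/xᵢ)².
  (2·δy/y)² = (2×0.0659)² = 0.0174;  (1·δp/p)² = (1×0.118)² = 0.0139;  (3·δx/x)² = (3×0.0629)² = 0.0356;  (3·δd/d)² = (3×0.00920)² = 0.000761
δQ/Q = √(0.0675) = 0.260
Q = 2.225e+14, so δQ = 0.260 × 2.225e+14 = 5.78e+13.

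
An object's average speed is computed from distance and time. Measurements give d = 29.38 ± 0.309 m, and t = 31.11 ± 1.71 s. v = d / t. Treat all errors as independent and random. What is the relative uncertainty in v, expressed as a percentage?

5.60%

Products/powers → add relative errors in quadrature, weighted by exponent:
  (1·δd/d)² = (1×0.0105)² = 0.000111;  (-1·δt/t)² = (-1×0.0550)² = 0.00302
δv/v = √(0.00313) = 0.0560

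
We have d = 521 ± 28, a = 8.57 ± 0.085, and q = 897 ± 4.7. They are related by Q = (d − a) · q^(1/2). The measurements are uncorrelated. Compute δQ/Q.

Let u = d − a = 512. δu = √(δd² + δa²) = √(784 + 0.00723) = 28.0, so δu/u = 0.0546.
Q is then a monomial in u, q:
δQ/Q = √((δu/u)² + (½·δq/q)²) = √(0.00299 + 6.86e-06) = 0.0547

0.0547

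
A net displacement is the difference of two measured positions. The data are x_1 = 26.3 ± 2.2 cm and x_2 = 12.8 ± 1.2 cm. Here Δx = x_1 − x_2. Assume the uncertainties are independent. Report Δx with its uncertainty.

13.5 ± 2.51 cm

Δx is a linear combination, so absolute uncertainties add in quadrature:
  (δx_1)² = 4.84;  (δx_2)² = 1.44
δΔx = √(6.28) = 2.51 cm
Δx = 13.5 cm.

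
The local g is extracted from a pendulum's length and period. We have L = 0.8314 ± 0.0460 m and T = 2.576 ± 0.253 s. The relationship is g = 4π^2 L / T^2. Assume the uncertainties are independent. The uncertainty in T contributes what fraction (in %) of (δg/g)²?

92.6%

(δg/g)² = (1·δL/L)² + (-2·δT/T)²
  L term: (1×0.0553)² = 0.00306
  T term: (-2×0.0982)² = 0.0386
Total = 0.0416. Share from T = 0.0386/0.0416 = 0.926.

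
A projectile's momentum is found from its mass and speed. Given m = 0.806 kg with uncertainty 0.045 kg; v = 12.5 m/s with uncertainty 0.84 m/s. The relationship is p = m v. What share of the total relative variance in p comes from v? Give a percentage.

59.2%

(δp/p)² = (1·δm/m)² + (1·δv/v)²
  m term: (1×0.0558)² = 0.00312
  v term: (1×0.0672)² = 0.00452
Total = 0.00763. Share from v = 0.00452/0.00763 = 0.592.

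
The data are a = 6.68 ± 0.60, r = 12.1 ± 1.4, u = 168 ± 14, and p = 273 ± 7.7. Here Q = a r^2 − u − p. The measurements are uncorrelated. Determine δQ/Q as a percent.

Let w = a·r^2 = 978. δw/w = √((1·δa/a)² + (2·δr/r)²) = √(0.00807 + 0.0535) = 0.248, so δw = 243.
Q = w − u − p: δQ = √(δw² + δu² + δp²) = √(58900 + 196 + 59.3) = 243
Q = 537, so δQ/Q = 243/537 = 0.453.

45.3%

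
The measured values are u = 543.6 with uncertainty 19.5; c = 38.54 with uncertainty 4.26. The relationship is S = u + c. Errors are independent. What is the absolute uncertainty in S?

20.0

For a sum/difference, combine absolute errors in quadrature:
  (δu)² = 380;  (δc)² = 18.1
δS = √(398) = 20.0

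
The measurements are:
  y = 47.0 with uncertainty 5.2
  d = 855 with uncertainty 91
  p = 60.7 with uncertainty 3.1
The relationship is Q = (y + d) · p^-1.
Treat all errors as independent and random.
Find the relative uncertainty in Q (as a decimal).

Let u = y + d = 902. δu = √(δy² + δd²) = √(27.0 + 8280) = 91.1, so δu/u = 0.101.
Q is then a monomial in u, p:
δQ/Q = √((δu/u)² + (-1·δp/p)²) = √(0.0102 + 0.00261) = 0.113

0.113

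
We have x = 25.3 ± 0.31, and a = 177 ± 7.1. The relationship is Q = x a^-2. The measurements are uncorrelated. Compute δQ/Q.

Each factor contributes (exponent × relative error)² to (δQ/Q)²:
  (1·δx/x)² = (1×0.0123)² = 0.000150;  (-2·δa/a)² = (-2×0.0401)² = 0.00644
δQ/Q = √(0.00659) = 0.0812

0.0812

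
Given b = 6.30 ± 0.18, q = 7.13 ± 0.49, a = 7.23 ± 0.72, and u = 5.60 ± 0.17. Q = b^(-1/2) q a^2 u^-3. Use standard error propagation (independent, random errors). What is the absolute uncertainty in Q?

0.194

Q is a product of powers, so relative uncertainties combine in quadrature:
  (−½·δb/b)² = (-0.5×0.0286)² = 0.000204;  (1·δq/q)² = (1×0.0687)² = 0.00472;  (2·δa/a)² = (2×0.0996)² = 0.0397;  (-3·δu/u)² = (-3×0.0304)² = 0.00829
δQ/Q = √(0.0529) = 0.230
Q = 0.846, so δQ = 0.230 × 0.846 = 0.194.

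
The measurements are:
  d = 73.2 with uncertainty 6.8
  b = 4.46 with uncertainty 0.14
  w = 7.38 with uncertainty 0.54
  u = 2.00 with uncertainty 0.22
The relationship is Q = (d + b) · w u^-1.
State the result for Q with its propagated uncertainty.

Let h = d + b = 77.7. δh = √(δd² + δb²) = √(46.2 + 0.0196) = 6.80, so δh/h = 0.0876.
Q is then a monomial in h, w, u:
δQ/Q = √((δh/h)² + (1·δw/w)² + (-1·δu/u)²) = √(0.00767 + 0.00535 + 0.0121) = 0.159
Q = 287, so δQ = 0.159 × 287 = 45.4.

287 ± 45.4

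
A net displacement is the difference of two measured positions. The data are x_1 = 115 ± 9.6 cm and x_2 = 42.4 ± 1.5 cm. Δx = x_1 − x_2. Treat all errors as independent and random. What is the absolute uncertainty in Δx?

9.72 cm

For a sum/difference, combine absolute errors in quadrature:
  (δx_1)² = 92.2;  (δx_2)² = 2.25
δΔx = √(94.4) = 9.72 cm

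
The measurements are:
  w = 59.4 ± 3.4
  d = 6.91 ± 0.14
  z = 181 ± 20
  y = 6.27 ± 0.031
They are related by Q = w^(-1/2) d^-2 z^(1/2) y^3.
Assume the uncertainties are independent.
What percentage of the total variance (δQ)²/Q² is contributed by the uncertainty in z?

(δQ/Q)² = (−½·δw/w)² + (-2·δd/d)² + (½·δz/z)² + (3·δy/y)²
  w term: (-0.5×0.0572)² = 0.000819
  d term: (-2×0.0203)² = 0.00164
  z term: (0.5×0.110)² = 0.00305
  y term: (3×0.00494)² = 0.000220
Total = 0.00573. Share from z = 0.00305/0.00573 = 0.532.

53.2%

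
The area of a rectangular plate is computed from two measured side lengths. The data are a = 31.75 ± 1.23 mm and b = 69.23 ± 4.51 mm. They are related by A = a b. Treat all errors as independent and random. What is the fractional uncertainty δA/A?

0.0758

Products/powers → add relative errors in quadrature, weighted by exponent:
  (1·δa/a)² = (1×0.0387)² = 0.00150;  (1·δb/b)² = (1×0.0651)² = 0.00424
δA/A = √(0.00574) = 0.0758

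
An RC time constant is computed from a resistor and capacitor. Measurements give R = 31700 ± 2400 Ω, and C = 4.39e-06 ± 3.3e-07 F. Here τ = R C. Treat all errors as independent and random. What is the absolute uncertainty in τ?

0.0148 s

τ is a product of powers, so relative uncertainties combine in quadrature:
  (1·δR/R)² = (1×0.0757)² = 0.00573;  (1·δC/C)² = (1×0.0752)² = 0.00565
δτ/τ = √(0.0114) = 0.107
τ = 0.139 s, so δτ = 0.107 × 0.139 = 0.0148 s.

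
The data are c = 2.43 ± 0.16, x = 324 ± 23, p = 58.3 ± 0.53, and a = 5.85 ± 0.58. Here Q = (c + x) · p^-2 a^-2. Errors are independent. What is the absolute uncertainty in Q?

0.000593

Let u = c + x = 326. δu = √(δc² + δx²) = √(0.0256 + 529) = 23.0, so δu/u = 0.0705.
Q is then a monomial in u, p, a:
δQ/Q = √((δu/u)² + (-2·δp/p)² + (-2·δa/a)²) = √(0.00496 + 0.000331 + 0.0393) = 0.211
Q = 0.00281, so δQ = 0.211 × 0.00281 = 0.000593.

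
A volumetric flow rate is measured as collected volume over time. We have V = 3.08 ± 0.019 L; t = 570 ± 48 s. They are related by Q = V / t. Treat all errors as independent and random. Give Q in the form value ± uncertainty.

0.00540 ± 0.000456 L/s

Q is a product of powers, so relative uncertainties combine in quadrature:
  (1·δV/V)² = (1×0.00617)² = 3.81e-05;  (-1·δt/t)² = (-1×0.0842)² = 0.00709
δQ/Q = √(0.00713) = 0.0844
Q = 0.00540 L/s, so δQ = 0.0844 × 0.00540 = 0.000456 L/s.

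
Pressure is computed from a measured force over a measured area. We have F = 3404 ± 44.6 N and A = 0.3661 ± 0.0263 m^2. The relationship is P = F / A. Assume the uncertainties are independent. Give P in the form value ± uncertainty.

9298 ± 679 Pa

For a monomial P ∝ F, A^-1, fractional errors add in quadrature:
  (1·δF/F)² = (1×0.0131)² = 0.000172;  (-1·δA/A)² = (-1×0.0718)² = 0.00516
δP/P = √(0.00533) = 0.0730
P = 9298 Pa, so δP = 0.0730 × 9298 = 679 Pa.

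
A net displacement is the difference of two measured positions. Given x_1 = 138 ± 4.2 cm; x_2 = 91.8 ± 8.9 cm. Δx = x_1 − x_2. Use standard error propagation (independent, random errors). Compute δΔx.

Absolute uncertainties add in quadrature for a linear combination:
  (δx_1)² = 17.6;  (δx_2)² = 79.2
δΔx = √(96.9) = 9.84 cm

9.84 cm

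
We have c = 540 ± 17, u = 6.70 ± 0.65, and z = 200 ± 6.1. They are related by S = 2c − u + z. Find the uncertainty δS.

34.5

Sums and differences: (δS)² = Σ (cᵢ δxᵢ)².
  (2·δc)² = 1160;  (δu)² = 0.423;  (δz)² = 37.2
δS = √(1190) = 34.5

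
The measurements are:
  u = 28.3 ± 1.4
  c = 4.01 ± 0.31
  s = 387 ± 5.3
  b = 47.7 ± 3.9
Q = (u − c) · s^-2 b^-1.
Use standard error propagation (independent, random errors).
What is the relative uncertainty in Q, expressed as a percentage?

Let w = u − c = 24.3. δw = √(δu² + δc²) = √(1.96 + 0.0961) = 1.43, so δw/w = 0.0590.
Q is then a monomial in w, s, b:
δQ/Q = √((δw/w)² + (-2·δs/s)² + (-1·δb/b)²) = √(0.00348 + 0.000750 + 0.00668) = 0.104

10.4%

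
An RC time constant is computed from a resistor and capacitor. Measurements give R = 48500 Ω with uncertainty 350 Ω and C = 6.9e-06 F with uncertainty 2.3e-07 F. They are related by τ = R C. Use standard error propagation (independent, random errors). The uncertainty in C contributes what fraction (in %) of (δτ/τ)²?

95.5%

(δτ/τ)² = (1·δR/R)² + (1·δC/C)²
  R term: (1×0.00722)² = 5.21e-05
  C term: (1×0.0333)² = 0.00111
Total = 0.00116. Share from C = 0.00111/0.00116 = 0.955.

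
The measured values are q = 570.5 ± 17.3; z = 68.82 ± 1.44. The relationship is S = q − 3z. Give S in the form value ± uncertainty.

364.0 ± 17.8

S is a linear combination, so absolute uncertainties add in quadrature:
  (δq)² = 299;  (3·δz)² = 18.7
δS = √(318) = 17.8
S = 364.0.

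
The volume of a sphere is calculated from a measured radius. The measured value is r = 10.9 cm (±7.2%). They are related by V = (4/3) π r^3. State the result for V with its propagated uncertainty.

V ∝ r^3, so δV/V = |3| · δr/r = 3 × 0.0720 = 0.216.
V = 5420 cm^3, so δV = 0.216 × 5420 = 1170 cm^3.

5420 ± 1170 cm^3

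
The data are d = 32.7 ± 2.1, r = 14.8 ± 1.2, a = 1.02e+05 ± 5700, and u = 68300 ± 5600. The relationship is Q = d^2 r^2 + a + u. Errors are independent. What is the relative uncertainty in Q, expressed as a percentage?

12.1%

Let p = d^2·r^2 = 2.34e+05. δp/p = √((2·δd/d)² + (2·δr/r)²) = √(0.0165 + 0.0263) = 0.207, so δp = 48500.
Q = p + a + u: δQ = √(δp² + δa² + δu²) = √(2.35e+09 + 3.25e+07 + 3.14e+07) = 49100
Q = 4.05e+05, so δQ/Q = 49100/4.05e+05 = 0.121.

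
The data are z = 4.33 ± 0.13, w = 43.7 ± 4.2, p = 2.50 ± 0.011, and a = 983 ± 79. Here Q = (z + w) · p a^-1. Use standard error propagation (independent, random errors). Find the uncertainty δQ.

0.0145

Let u = z + w = 48.0. δu = √(δz² + δw²) = √(0.0169 + 17.6) = 4.20, so δu/u = 0.0875.
Q is then a monomial in u, p, a:
δQ/Q = √((δu/u)² + (1·δp/p)² + (-1·δa/a)²) = √(0.00765 + 1.94e-05 + 0.00646) = 0.119
Q = 0.122, so δQ = 0.119 × 0.122 = 0.0145.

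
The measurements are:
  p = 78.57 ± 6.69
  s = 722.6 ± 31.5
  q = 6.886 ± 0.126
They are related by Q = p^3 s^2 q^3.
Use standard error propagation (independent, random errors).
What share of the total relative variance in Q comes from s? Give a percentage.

(δQ/Q)² = (3·δp/p)² + (2·δs/s)² + (3·δq/q)²
  p term: (3×0.0851)² = 0.0653
  s term: (2×0.0436)² = 0.00760
  q term: (3×0.0183)² = 0.00301
Total = 0.0759. Share from s = 0.00760/0.0759 = 0.100.

10.0%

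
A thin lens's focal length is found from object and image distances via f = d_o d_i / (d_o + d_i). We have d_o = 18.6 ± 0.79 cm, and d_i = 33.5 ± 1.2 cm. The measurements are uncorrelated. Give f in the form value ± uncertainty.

12.0 ± 0.361 cm

∂f/∂d_o = (d_i/(d_o+d_i))² = 0.413;  ∂f/∂d_i = (d_o/(d_o+d_i))² = 0.127
δf = √((∂f/∂d_o · δd_o)² + (∂f/∂d_i · δd_i)²) = √(0.107 + 0.0234) = 0.361 cm
f = 12.0 cm.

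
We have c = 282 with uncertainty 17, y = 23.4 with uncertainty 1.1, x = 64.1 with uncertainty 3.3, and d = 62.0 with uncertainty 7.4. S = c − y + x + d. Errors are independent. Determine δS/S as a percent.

Sums and differences: (δS)² = Σ (cᵢ δxᵢ)².
  (δc)² = 289;  (δy)² = 1.21;  (δx)² = 10.9;  (δd)² = 54.8
δS = √(356) = 18.9
S = 385, so δS/S = 18.9/385 = 0.0490.

4.90%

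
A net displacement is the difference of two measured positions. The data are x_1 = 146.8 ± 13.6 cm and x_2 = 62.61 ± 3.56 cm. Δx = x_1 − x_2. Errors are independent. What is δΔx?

Absolute uncertainties add in quadrature for a linear combination:
  (δx_1)² = 185;  (δx_2)² = 12.7
δΔx = √(198) = 14.1 cm

14.1 cm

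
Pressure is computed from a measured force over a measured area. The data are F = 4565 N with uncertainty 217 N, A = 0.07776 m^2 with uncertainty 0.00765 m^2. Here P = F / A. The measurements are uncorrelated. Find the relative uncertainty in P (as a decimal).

0.109

Each factor contributes (exponent × relative error)² to (δP/P)²:
  (1·δF/F)² = (1×0.0475)² = 0.00226;  (-1·δA/A)² = (-1×0.0984)² = 0.00968
δP/P = √(0.0119) = 0.109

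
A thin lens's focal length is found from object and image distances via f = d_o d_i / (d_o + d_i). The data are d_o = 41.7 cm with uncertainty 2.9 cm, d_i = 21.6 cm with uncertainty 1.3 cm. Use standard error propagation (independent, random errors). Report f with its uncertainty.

14.2 ± 0.658 cm

∂f/∂d_o = (d_i/(d_o+d_i))² = 0.116;  ∂f/∂d_i = (d_o/(d_o+d_i))² = 0.434
δf = √((∂f/∂d_o · δd_o)² + (∂f/∂d_i · δd_i)²) = √(0.114 + 0.318) = 0.658 cm
f = 14.2 cm.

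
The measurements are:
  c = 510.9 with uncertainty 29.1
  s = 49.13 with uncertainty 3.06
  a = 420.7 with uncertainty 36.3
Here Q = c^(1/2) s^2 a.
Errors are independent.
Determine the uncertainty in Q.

3.54e+06

Products/powers → add relative errors in quadrature, weighted by exponent:
  (½·δc/c)² = (0.5×0.0570)² = 0.000811;  (2·δs/s)² = (2×0.0623)² = 0.0155;  (1·δa/a)² = (1×0.0863)² = 0.00745
δQ/Q = √(0.0238) = 0.154
Q = 2.295e+07, so δQ = 0.154 × 2.295e+07 = 3.54e+06.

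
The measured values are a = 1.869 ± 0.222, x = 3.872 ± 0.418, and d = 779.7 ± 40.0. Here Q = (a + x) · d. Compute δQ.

Let u = a + x = 5.741. δu = √(δa² + δx²) = √(0.0493 + 0.175) = 0.473, so δu/u = 0.0824.
Q is then a monomial in u, d:
δQ/Q = √((δu/u)² + (1·δd/d)²) = √(0.00680 + 0.00263) = 0.0971
Q = 4476, so δQ = 0.0971 × 4476 = 435.

435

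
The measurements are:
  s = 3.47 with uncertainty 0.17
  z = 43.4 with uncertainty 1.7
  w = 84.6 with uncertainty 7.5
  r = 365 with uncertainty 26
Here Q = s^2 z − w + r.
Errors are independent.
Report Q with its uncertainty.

803 ± 61.4

Let p = s^2·z = 523. δp/p = √((2·δs/s)² + (1·δz/z)²) = √(0.00960 + 0.00153) = 0.106, so δp = 55.1.
Q = p − w + r: δQ = √(δp² + δw² + δr²) = √(3040 + 56.2 + 676) = 61.4
Q = 803.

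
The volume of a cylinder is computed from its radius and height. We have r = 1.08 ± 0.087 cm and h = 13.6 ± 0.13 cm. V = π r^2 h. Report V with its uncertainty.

49.8 ± 8.04 cm^3

Each factor contributes (exponent × relative error)² to (δV/V)²:
  (2·δr/r)² = (2×0.0806)² = 0.0260;  (1·δh/h)² = (1×0.00956)² = 9.14e-05
δV/V = √(0.0260) = 0.161
V = 49.8 cm^3, so δV = 0.161 × 49.8 = 8.04 cm^3.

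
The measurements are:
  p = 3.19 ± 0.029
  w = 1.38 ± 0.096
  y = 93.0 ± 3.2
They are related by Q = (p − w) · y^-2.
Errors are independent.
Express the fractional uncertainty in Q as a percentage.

Let u = p − w = 1.81. δu = √(δp² + δw²) = √(0.000841 + 0.00922) = 0.100, so δu/u = 0.0554.
Q is then a monomial in u, y:
δQ/Q = √((δu/u)² + (-2·δy/y)²) = √(0.00307 + 0.00474) = 0.0883

8.83%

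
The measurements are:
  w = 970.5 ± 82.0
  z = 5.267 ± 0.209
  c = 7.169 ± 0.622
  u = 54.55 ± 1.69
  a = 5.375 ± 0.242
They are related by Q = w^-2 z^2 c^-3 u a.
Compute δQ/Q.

Relative error in a monomial: (δQ/Q)² = Σ (nᵢ · δxᵢ/xᵢ)².
  (-2·δw/w)² = (-2×0.0845)² = 0.0286;  (2·δz/z)² = (2×0.0397)² = 0.00630;  (-3·δc/c)² = (-3×0.0868)² = 0.0677;  (1·δu/u)² = (1×0.0310)² = 0.000960;  (1·δa/a)² = (1×0.0450)² = 0.00203
δQ/Q = √(0.106) = 0.325

0.325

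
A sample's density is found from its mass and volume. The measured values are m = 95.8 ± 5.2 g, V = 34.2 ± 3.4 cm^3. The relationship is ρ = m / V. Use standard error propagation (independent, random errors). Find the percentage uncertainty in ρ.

11.3%

ρ is a product of powers, so relative uncertainties combine in quadrature:
  (1·δm/m)² = (1×0.0543)² = 0.00295;  (-1·δV/V)² = (-1×0.0994)² = 0.00988
δρ/ρ = √(0.0128) = 0.113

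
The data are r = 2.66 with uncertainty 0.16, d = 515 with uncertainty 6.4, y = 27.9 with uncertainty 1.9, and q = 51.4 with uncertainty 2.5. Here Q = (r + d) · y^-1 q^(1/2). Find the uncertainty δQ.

Let u = r + d = 518. δu = √(δr² + δd²) = √(0.0256 + 41.0) = 6.40, so δu/u = 0.0124.
Q is then a monomial in u, y, q:
δQ/Q = √((δu/u)² + (-1·δy/y)² + (½·δq/q)²) = √(0.000153 + 0.00464 + 0.000591) = 0.0734
Q = 133, so δQ = 0.0734 × 133 = 9.76.

9.76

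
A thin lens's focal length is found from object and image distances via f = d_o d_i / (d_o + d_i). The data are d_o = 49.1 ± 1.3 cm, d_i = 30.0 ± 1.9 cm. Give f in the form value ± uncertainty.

18.6 ± 0.756 cm

∂f/∂d_o = (d_i/(d_o+d_i))² = 0.144;  ∂f/∂d_i = (d_o/(d_o+d_i))² = 0.385
δf = √((∂f/∂d_o · δd_o)² + (∂f/∂d_i · δd_i)²) = √(0.0350 + 0.536) = 0.756 cm
f = 18.6 cm.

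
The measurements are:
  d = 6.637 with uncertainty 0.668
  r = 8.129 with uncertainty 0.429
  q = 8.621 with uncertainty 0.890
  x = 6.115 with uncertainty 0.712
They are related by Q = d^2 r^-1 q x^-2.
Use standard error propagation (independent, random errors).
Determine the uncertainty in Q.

For a monomial Q ∝ d^2, r^-1, q, x^-2, fractional errors add in quadrature:
  (2·δd/d)² = (2×0.101)² = 0.0405;  (-1·δr/r)² = (-1×0.0528)² = 0.00279;  (1·δq/q)² = (1×0.103)² = 0.0107;  (-2·δx/x)² = (-2×0.116)² = 0.0542
δQ/Q = √(0.108) = 0.329
Q = 1.249, so δQ = 0.329 × 1.249 = 0.411.

0.411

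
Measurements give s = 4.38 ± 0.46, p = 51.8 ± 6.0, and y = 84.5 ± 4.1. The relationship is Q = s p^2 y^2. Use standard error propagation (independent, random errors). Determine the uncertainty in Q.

Products/powers → add relative errors in quadrature, weighted by exponent:
  (1·δs/s)² = (1×0.105)² = 0.0110;  (2·δp/p)² = (2×0.116)² = 0.0537;  (2·δy/y)² = (2×0.0485)² = 0.00942
δQ/Q = √(0.0741) = 0.272
Q = 8.39e+07, so δQ = 0.272 × 8.39e+07 = 2.28e+07.

2.28e+07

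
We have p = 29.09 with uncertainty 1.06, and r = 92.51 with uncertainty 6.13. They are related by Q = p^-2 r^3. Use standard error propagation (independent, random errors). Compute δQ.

For a monomial Q ∝ p^-2, r^3, fractional errors add in quadrature:
  (-2·δp/p)² = (-2×0.0364)² = 0.00531;  (3·δr/r)² = (3×0.0663)² = 0.0395
δQ/Q = √(0.0448) = 0.212
Q = 935.6, so δQ = 0.212 × 935.6 = 198.

198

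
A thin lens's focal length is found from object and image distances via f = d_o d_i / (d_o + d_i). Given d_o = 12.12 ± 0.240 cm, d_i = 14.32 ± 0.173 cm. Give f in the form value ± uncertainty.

6.564 ± 0.0792 cm

∂f/∂d_o = (d_i/(d_o+d_i))² = 0.293;  ∂f/∂d_i = (d_o/(d_o+d_i))² = 0.210
δf = √((∂f/∂d_o · δd_o)² + (∂f/∂d_i · δd_i)²) = √(0.00496 + 0.00132) = 0.0792 cm
f = 6.564 cm.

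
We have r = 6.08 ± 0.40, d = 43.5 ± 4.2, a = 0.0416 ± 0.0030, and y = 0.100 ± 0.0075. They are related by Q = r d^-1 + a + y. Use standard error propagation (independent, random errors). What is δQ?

Let p = r·d^-1 = 0.140. δp/p = √((1·δr/r)² + (-1·δd/d)²) = √(0.00433 + 0.00932) = 0.117, so δp = 0.0163.
Q = p + a + y: δQ = √(δp² + δa² + δy²) = √(0.000267 + 9e-06 + 5.62e-05) = 0.0182

0.0182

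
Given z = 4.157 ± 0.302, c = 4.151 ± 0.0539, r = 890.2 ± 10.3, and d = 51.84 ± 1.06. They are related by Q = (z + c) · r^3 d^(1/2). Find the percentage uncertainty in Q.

5.17%

Let u = z + c = 8.308. δu = √(δz² + δc²) = √(0.0912 + 0.00291) = 0.307, so δu/u = 0.0369.
Q is then a monomial in u, r, d:
δQ/Q = √((δu/u)² + (3·δr/r)² + (½·δd/d)²) = √(0.00136 + 0.00120 + 0.000105) = 0.0517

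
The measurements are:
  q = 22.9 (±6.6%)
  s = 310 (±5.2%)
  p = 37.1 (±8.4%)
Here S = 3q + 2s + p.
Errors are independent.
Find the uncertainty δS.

Absolute uncertainties add in quadrature for a linear combination:
  (3·δq)² = 20.6;  (2·δs)² = 1040;  (δp)² = 9.71
δS = √(1070) = 32.7

32.7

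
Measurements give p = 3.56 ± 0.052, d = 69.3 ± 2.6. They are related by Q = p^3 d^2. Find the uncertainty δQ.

18800

For a monomial Q ∝ p^3, d^2, fractional errors add in quadrature:
  (3·δp/p)² = (3×0.0146)² = 0.00192;  (2·δd/d)² = (2×0.0375)² = 0.00563
δQ/Q = √(0.00755) = 0.0869
Q = 2.17e+05, so δQ = 0.0869 × 2.17e+05 = 18800.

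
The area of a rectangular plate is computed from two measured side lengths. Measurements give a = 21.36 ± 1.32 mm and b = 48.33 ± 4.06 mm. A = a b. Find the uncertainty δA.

Products/powers → add relative errors in quadrature, weighted by exponent:
  (1·δa/a)² = (1×0.0618)² = 0.00382;  (1·δb/b)² = (1×0.0840)² = 0.00706
δA/A = √(0.0109) = 0.104
A = 1032 mm^2, so δA = 0.104 × 1032 = 108 mm^2.

108 mm^2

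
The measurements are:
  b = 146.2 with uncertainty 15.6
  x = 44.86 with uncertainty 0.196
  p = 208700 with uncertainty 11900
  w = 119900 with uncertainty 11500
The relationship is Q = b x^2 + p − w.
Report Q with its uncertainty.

383000 ± 35600

Let h = b·x^2 = 294200. δh/h = √((1·δb/b)² + (2·δx/x)²) = √(0.0114 + 7.64e-05) = 0.107, so δh = 31500.
Q = h + p − w: δQ = √(δh² + δp² + δw²) = √(9.92e+08 + 1.42e+08 + 1.32e+08) = 35600
Q = 383000.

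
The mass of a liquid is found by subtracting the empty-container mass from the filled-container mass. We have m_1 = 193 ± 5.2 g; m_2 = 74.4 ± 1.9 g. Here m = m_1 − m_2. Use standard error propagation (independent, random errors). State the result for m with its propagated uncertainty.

Each term contributes (cᵢ δxᵢ)² to (δm)²:
  (δm_1)² = 27.0;  (δm_2)² = 3.61
δm = √(30.7) = 5.54 g
m = 119 g.

119 ± 5.54 g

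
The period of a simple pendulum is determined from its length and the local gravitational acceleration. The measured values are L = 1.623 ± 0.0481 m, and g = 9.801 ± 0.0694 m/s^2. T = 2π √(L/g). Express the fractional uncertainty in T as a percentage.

1.52%

Each factor contributes (exponent × relative error)² to (δT/T)²:
  (½·δL/L)² = (0.5×0.0296)² = 0.000220;  (−½·δg/g)² = (-0.5×0.00708)² = 1.25e-05
δT/T = √(0.000232) = 0.0152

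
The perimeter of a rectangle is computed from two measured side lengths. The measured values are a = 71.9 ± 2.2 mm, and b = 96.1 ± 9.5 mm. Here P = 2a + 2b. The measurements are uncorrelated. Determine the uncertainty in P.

19.5 mm

Sums and differences: (δP)² = Σ (cᵢ δxᵢ)².
  (2·δa)² = 19.4;  (2·δb)² = 361
δP = √(380) = 19.5 mm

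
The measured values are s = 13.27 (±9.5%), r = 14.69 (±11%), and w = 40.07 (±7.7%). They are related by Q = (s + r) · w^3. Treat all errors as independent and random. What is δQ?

Let u = s + r = 27.96. δu = √(δs² + δr²) = √(1.59 + 2.61) = 2.05, so δu/u = 0.0733.
Q is then a monomial in u, w:
δQ/Q = √((δu/u)² + (3·δw/w)²) = √(0.00537 + 0.0534) = 0.242
Q = 1.799e+06, so δQ = 0.242 × 1.799e+06 = 4.36e+05.

4.36e+05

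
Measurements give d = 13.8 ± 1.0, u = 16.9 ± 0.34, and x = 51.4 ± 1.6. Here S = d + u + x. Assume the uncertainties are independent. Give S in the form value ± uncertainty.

82.1 ± 1.92

For a sum/difference, combine absolute errors in quadrature:
  (δd)² = 1.00;  (δu)² = 0.116;  (δx)² = 2.56
δS = √(3.68) = 1.92
S = 82.1.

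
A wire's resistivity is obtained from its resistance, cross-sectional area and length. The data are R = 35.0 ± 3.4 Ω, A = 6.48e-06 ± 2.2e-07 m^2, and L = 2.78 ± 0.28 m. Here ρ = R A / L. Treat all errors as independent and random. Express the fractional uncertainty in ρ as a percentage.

Since ρ is a product/quotient, work with relative uncertainties:
  (1·δR/R)² = (1×0.0971)² = 0.00944;  (1·δA/A)² = (1×0.0340)² = 0.00115;  (-1·δL/L)² = (-1×0.101)² = 0.0101
δρ/ρ = √(0.0207) = 0.144

14.4%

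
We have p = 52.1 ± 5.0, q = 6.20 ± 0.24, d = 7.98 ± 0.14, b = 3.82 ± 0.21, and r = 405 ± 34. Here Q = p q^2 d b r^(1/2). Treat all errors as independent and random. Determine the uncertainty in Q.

1.75e+05

Relative error in a monomial: (δQ/Q)² = Σ (nᵢ · δxᵢ/xᵢ)².
  (1·δp/p)² = (1×0.0960)² = 0.00921;  (2·δq/q)² = (2×0.0387)² = 0.00599;  (1·δd/d)² = (1×0.0175)² = 0.000308;  (1·δb/b)² = (1×0.0550)² = 0.00302;  (½·δr/r)² = (0.5×0.0840)² = 0.00176
δQ/Q = √(0.0203) = 0.142
Q = 1.23e+06, so δQ = 0.142 × 1.23e+06 = 1.75e+05.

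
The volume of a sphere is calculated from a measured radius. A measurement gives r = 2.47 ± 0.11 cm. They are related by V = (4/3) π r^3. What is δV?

V ∝ r^3, so δV/V = |3| · δr/r = 3 × 0.0445 = 0.134.
V = 63.1 cm^3, so δV = 0.134 × 63.1 = 8.43 cm^3.

8.43 cm^3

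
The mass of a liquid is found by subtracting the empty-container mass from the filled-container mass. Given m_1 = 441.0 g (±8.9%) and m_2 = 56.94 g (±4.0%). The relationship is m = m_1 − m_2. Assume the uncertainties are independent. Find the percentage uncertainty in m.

Each term contributes (cᵢ δxᵢ)² to (δm)²:
  (δm_1)² = 1540;  (δm_2)² = 5.19
δm = √(1550) = 39.3 g
m = 384.1 g, so δm/m = 39.3/384.1 = 0.102.

10.2%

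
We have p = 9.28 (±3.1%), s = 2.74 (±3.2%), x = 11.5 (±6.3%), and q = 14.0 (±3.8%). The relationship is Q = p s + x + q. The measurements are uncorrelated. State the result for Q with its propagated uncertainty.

Let w = p·s = 25.4. δw/w = √((1·δp/p)² + (1·δs/s)²) = √(0.000961 + 0.00102) = 0.0446, so δw = 1.13.
Q = w + x + q: δQ = √(δw² + δx² + δq²) = √(1.28 + 0.525 + 0.283) = 1.45
Q = 50.9.

50.9 ± 1.45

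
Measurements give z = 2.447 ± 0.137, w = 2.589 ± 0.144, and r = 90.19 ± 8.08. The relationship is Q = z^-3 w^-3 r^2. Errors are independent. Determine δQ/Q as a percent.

Products/powers → add relative errors in quadrature, weighted by exponent:
  (-3·δz/z)² = (-3×0.0560)² = 0.0282;  (-3·δw/w)² = (-3×0.0556)² = 0.0278;  (2·δr/r)² = (2×0.0896)² = 0.0321
δQ/Q = √(0.0882) = 0.297

29.7%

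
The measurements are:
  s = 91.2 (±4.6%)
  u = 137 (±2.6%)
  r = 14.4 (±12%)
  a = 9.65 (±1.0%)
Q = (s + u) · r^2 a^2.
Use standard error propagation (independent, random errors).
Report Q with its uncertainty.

(4.41 ± 1.07) × 10^6

Let w = s + u = 228. δw = √(δs² + δu²) = √(17.6 + 12.7) = 5.50, so δw/w = 0.0241.
Q is then a monomial in w, r, a:
δQ/Q = √((δw/w)² + (2·δr/r)² + (2·δa/a)²) = √(0.000582 + 0.0576 + 0.000400) = 0.242
Q = 4.41e+06, so δQ = 0.242 × 4.41e+06 = 1.07e+06.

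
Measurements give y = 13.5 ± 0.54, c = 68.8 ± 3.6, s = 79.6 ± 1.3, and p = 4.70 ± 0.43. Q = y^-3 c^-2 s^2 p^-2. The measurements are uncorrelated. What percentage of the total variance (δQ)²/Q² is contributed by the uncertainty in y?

24.0%

(δQ/Q)² = (-3·δy/y)² + (-2·δc/c)² + (2·δs/s)² + (-2·δp/p)²
  y term: (-3×0.0400)² = 0.0144
  c term: (-2×0.0523)² = 0.0110
  s term: (2×0.0163)² = 0.00107
  p term: (-2×0.0915)² = 0.0335
Total = 0.0599. Share from y = 0.0144/0.0599 = 0.240.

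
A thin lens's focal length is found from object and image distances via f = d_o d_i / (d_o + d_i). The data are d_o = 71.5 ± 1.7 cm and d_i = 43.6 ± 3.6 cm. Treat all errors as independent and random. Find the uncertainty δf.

∂f/∂d_o = (d_i/(d_o+d_i))² = 0.143;  ∂f/∂d_i = (d_o/(d_o+d_i))² = 0.386
δf = √((∂f/∂d_o · δd_o)² + (∂f/∂d_i · δd_i)²) = √(0.0595 + 1.93) = 1.41 cm

1.41 cm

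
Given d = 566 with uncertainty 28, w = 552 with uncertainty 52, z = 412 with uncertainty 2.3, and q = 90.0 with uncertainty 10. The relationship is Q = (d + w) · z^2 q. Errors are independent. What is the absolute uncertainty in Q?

2.11e+09

Let u = d + w = 1120. δu = √(δd² + δw²) = √(784 + 2700) = 59.1, so δu/u = 0.0528.
Q is then a monomial in u, z, q:
δQ/Q = √((δu/u)² + (2·δz/z)² + (1·δq/q)²) = √(0.00279 + 0.000125 + 0.0123) = 0.124
Q = 1.71e+10, so δQ = 0.124 × 1.71e+10 = 2.11e+09.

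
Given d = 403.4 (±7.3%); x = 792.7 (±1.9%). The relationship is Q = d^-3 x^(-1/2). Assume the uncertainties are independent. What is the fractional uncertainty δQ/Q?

0.219

Products/powers → add relative errors in quadrature, weighted by exponent:
  (-3·δd/d)² = (-3×0.0730)² = 0.0480;  (−½·δx/x)² = (-0.5×0.0190)² = 9.02e-05
δQ/Q = √(0.0481) = 0.219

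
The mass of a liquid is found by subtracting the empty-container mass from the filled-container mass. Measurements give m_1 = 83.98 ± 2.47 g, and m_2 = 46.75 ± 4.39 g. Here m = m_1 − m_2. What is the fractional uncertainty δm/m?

m is a linear combination, so absolute uncertainties add in quadrature:
  (δm_1)² = 6.10;  (δm_2)² = 19.3
δm = √(25.4) = 5.04 g
m = 37.23 g, so δm/m = 5.04/37.23 = 0.135.

0.135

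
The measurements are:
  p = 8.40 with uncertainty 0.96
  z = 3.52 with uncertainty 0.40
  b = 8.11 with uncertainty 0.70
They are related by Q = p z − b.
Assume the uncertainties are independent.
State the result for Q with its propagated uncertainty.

21.5 ± 4.82

Let w = p·z = 29.6. δw/w = √((1·δp/p)² + (1·δz/z)²) = √(0.0131 + 0.0129) = 0.161, so δw = 4.77.
Q = w − b: δQ = √(δw² + δb²) = √(22.7 + 0.490) = 4.82
Q = 21.5.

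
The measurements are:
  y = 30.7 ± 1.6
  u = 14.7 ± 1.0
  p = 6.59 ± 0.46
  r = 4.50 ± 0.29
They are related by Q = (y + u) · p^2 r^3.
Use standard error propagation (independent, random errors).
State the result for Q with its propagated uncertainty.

Let w = y + u = 45.4. δw = √(δy² + δu²) = √(2.56 + 1.00) = 1.89, so δw/w = 0.0416.
Q is then a monomial in w, p, r:
δQ/Q = √((δw/w)² + (2·δp/p)² + (3·δr/r)²) = √(0.00173 + 0.0195 + 0.0374) = 0.242
Q = 1.8e+05, so δQ = 0.242 × 1.8e+05 = 43500.

(1.80 ± 0.435) × 10^5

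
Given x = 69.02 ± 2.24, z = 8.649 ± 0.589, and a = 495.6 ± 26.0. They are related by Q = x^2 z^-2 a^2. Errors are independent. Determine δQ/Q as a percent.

18.4%

Since Q is a product/quotient, work with relative uncertainties:
  (2·δx/x)² = (2×0.0325)² = 0.00421;  (-2·δz/z)² = (-2×0.0681)² = 0.0186;  (2·δa/a)² = (2×0.0525)² = 0.0110
δQ/Q = √(0.0338) = 0.184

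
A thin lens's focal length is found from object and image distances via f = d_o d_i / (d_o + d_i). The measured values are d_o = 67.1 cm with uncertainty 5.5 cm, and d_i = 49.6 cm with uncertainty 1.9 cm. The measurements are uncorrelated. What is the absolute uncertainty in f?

1.18 cm

∂f/∂d_o = (d_i/(d_o+d_i))² = 0.181;  ∂f/∂d_i = (d_o/(d_o+d_i))² = 0.331
δf = √((∂f/∂d_o · δd_o)² + (∂f/∂d_i · δd_i)²) = √(0.987 + 0.395) = 1.18 cm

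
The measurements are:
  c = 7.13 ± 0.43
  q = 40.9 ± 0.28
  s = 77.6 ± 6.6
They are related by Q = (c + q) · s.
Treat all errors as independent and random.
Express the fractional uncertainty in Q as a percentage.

8.57%

Let u = c + q = 48.0. δu = √(δc² + δq²) = √(0.185 + 0.0784) = 0.513, so δu/u = 0.0107.
Q is then a monomial in u, s:
δQ/Q = √((δu/u)² + (1·δs/s)²) = √(0.000114 + 0.00723) = 0.0857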